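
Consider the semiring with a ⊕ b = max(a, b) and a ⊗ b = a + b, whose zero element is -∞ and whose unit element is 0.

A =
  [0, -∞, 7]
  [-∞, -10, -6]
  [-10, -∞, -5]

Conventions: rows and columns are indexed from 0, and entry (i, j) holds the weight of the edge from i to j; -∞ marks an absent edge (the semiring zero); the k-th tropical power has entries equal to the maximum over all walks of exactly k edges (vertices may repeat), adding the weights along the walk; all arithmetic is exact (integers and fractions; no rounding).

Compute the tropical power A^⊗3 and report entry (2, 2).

A^⊗2:
  [0, -∞, 7]
  [-16, -20, -11]
  [-10, -∞, -3]
A^⊗3:
  [0, -∞, 7]
  [-16, -30, -9]
  [-10, -∞, -3]
Key observation: the optimum is the walk 2->0->0->2, with weight (-10) + 0 + 7 = -3.
Optimal value attained by: walk 2->0->0->2.
Answer: (A^⊗3)[2][2] = -3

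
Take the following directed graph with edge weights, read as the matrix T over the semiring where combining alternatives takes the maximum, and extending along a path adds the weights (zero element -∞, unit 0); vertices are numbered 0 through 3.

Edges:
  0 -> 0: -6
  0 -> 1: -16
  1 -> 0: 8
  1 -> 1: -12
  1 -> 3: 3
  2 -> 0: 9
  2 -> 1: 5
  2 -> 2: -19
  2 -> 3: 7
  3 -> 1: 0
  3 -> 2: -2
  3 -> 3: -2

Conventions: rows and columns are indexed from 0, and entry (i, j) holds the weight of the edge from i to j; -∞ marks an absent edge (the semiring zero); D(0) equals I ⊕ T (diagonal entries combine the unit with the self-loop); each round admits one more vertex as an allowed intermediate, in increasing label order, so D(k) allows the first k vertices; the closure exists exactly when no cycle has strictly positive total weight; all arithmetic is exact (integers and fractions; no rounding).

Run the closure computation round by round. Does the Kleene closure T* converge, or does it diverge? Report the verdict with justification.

D(0):
  [0, -16, -∞, -∞]
  [8, 0, -∞, 3]
  [9, 5, 0, 7]
  [-∞, 0, -2, 0]
D(1):
  [0, -16, -∞, -∞]
  [8, 0, -∞, 3]
  [9, 5, 0, 7]
  [-∞, 0, -2, 0]
Detection: at round 2, diagonal entry (3, 3) turns strictly positive.
Key observation: the cycle 3->1->3 has total weight 0 + 3, which is strictly positive.
Answer: DIVERGES — positive cycle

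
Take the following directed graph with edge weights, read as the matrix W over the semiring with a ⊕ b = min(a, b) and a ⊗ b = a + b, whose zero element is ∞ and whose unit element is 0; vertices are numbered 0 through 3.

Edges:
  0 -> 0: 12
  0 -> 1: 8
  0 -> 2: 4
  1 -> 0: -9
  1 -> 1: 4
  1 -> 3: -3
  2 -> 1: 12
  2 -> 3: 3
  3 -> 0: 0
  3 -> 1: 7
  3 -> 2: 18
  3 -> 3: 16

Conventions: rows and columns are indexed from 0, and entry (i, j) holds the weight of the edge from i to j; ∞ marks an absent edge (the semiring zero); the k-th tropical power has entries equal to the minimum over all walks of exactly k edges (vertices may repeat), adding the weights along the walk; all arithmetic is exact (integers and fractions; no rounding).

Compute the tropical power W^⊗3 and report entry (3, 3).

W^⊗2:
  [-1, 12, 16, 5]
  [-5, -1, -5, 1]
  [3, 10, 21, 9]
  [-2, 8, 4, 4]
W^⊗3:
  [3, 7, 3, 9]
  [-10, 3, -1, -4]
  [1, 11, 7, 7]
  [-1, 6, 2, 5]
Key observation: the optimum is the walk 3->0->1->3, with weight 0 + 8 + (-3) = 5.
Optimal value attained by: walk 3->0->1->3.
Answer: (W^⊗3)[3][3] = 5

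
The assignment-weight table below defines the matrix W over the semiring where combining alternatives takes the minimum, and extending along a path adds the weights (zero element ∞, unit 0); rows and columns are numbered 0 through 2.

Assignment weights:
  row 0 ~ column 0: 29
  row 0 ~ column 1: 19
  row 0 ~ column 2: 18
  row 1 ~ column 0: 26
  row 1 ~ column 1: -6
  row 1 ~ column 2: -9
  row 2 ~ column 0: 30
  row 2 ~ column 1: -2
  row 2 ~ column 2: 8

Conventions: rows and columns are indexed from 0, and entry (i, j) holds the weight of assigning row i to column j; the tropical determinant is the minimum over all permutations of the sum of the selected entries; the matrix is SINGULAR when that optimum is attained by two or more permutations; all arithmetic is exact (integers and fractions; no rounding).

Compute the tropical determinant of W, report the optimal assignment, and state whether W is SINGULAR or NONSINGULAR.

σ = (0, 1, 2): 29 + (-6) + 8 = 31
σ = (0, 2, 1): 29 + (-9) + (-2) = 18
σ = (1, 0, 2): 19 + 26 + 8 = 53
σ = (1, 2, 0): 19 + (-9) + 30 = 40
σ = (2, 0, 1): 18 + 26 + (-2) = 42
σ = (2, 1, 0): 18 + (-6) + 30 = 42
Optimal value attained by: σ = (0, 2, 1).
Answer: det⊕(W) = 18; verdict: NONSINGULAR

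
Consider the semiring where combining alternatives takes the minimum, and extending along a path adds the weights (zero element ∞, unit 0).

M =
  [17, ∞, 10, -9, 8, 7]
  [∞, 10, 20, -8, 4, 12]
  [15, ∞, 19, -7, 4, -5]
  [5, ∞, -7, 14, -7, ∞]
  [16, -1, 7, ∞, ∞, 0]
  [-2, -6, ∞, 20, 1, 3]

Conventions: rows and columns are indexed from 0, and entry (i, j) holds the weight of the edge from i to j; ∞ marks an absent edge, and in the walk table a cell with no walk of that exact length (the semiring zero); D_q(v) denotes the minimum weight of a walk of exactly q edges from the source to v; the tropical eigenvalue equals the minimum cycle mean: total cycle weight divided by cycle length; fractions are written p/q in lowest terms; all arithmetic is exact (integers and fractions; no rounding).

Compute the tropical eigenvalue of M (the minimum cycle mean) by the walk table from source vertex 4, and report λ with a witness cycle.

q=0: [∞, ∞, ∞, ∞, 0, ∞]
q=1: [16, -1, 7, ∞, ∞, 0]
q=2: [-2, -6, 19, -9, 1, 2]
q=3: [-4, -4, -16, -14, -16, 1]
q=4: [-9, -17, -21, -23, -21, -21]
q=5: [-23, -27, -30, -28, -30, -26]
q=6: [-28, -32, -35, -37, -35, -35]
Optimal cycle mean attained by: cycle 2->3->2, total (-7) + (-7), length 2.
Answer: λ = -7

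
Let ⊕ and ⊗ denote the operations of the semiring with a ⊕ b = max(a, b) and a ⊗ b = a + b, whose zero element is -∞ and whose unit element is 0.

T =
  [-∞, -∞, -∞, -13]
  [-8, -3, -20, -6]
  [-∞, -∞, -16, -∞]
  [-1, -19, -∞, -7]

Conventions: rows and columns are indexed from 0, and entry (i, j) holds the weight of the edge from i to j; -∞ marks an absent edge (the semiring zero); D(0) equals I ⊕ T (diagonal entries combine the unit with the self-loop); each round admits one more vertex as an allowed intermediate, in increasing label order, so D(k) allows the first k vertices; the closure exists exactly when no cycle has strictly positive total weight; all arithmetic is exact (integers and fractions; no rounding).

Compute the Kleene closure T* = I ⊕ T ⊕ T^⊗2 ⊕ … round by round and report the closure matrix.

D(0):
  [0, -∞, -∞, -13]
  [-8, 0, -20, -6]
  [-∞, -∞, 0, -∞]
  [-1, -19, -∞, 0]
D(1):
  [0, -∞, -∞, -13]
  [-8, 0, -20, -6]
  [-∞, -∞, 0, -∞]
  [-1, -19, -∞, 0]
D(2):
  [0, -∞, -∞, -13]
  [-8, 0, -20, -6]
  [-∞, -∞, 0, -∞]
  [-1, -19, -39, 0]
D(3):
  [0, -∞, -∞, -13]
  [-8, 0, -20, -6]
  [-∞, -∞, 0, -∞]
  [-1, -19, -39, 0]
D(4):
  [0, -32, -52, -13]
  [-7, 0, -20, -6]
  [-∞, -∞, 0, -∞]
  [-1, -19, -39, 0]
Answer: T* = [[0, -32, -52, -13], [-7, 0, -20, -6], [-∞, -∞, 0, -∞], [-1, -19, -39, 0]]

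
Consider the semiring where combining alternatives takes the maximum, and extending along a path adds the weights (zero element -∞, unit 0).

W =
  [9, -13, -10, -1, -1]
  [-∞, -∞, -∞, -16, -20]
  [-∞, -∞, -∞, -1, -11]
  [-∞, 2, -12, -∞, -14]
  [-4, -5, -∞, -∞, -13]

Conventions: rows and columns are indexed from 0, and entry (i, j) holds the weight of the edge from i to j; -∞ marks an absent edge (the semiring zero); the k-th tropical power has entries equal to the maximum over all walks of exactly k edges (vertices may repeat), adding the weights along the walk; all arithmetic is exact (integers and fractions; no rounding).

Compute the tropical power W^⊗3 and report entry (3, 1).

W^⊗2:
  [18, 1, -1, 8, 8]
  [-24, -14, -28, -∞, -30]
  [-15, 1, -13, -∞, -15]
  [-18, -19, -∞, -13, -18]
  [5, -17, -14, -5, -5]
W^⊗3:
  [27, 10, 8, 17, 17]
  [-15, -35, -34, -25, -25]
  [-6, -20, -25, -14, -16]
  [-9, -11, -25, -19, -19]
  [14, -3, -5, 4, 4]
Key observation: the optimum is the walk 3->2->3->1, with weight (-12) + (-1) + 2 = -11.
Optimal value attained by: walk 3->2->3->1.
Answer: (W^⊗3)[3][1] = -11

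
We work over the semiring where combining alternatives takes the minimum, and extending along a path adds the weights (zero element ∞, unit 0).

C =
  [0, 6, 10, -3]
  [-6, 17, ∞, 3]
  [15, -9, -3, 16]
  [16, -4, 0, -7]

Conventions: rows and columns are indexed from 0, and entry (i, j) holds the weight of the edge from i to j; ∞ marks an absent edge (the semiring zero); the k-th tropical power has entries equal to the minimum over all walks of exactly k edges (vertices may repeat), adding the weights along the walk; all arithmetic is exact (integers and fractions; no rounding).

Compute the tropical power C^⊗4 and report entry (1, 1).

C^⊗2:
  [0, -7, -3, -10]
  [-6, -1, 3, -9]
  [-15, -12, -6, -6]
  [-10, -11, -7, -14]
C^⊗3:
  [-13, -14, -10, -17]
  [-7, -13, -9, -16]
  [-18, -15, -9, -18]
  [-17, -18, -14, -21]
C^⊗4:
  [-20, -21, -17, -24]
  [-19, -20, -16, -23]
  [-21, -22, -18, -25]
  [-24, -25, -21, -28]
Key observation: the optimum is the walk 1->0->3->3->1, with weight (-6) + (-3) + (-7) + (-4) = -20.
Optimal value attained by: walk 1->0->3->3->1.
Answer: (C^⊗4)[1][1] = -20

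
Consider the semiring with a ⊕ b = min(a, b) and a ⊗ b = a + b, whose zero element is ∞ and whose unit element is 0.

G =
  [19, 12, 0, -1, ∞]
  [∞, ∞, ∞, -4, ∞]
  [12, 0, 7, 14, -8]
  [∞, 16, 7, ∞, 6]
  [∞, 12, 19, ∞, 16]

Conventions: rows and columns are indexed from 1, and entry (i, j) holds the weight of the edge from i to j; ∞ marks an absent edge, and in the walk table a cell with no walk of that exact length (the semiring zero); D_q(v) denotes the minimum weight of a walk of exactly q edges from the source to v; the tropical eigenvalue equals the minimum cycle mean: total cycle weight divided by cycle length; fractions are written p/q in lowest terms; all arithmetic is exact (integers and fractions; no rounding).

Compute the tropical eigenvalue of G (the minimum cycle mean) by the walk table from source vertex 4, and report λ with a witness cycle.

q=0: [∞, ∞, ∞, 0, ∞]
q=1: [∞, 16, 7, ∞, 6]
q=2: [19, 7, 14, 12, -1]
q=3: [26, 11, 18, 3, 6]
q=4: [30, 18, 10, 7, 9]
q=5: [22, 10, 14, 14, 2]
Optimal cycle mean attained by: cycle 2->4->3->2, total (-4) + 7 + 0, length 3.
Answer: λ = 1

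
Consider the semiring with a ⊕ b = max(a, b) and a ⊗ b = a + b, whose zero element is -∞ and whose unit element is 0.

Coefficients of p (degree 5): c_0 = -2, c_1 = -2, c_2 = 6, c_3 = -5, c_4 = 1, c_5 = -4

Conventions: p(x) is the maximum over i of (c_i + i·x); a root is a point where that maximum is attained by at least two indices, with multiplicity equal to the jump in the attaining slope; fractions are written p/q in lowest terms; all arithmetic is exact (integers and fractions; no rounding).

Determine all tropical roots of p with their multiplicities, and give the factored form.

hull edge (i=0, c=-2) to (i=2, c=6): slope 4, span 2
hull edge (i=2, c=6) to (i=4, c=1): slope -5/2, span 2
hull edge (i=4, c=1) to (i=5, c=-4): slope -5, span 1
Factored form: p(x) = -4 ⊗ (x ⊕ (-4)) ⊗ (x ⊕ (-4)) ⊗ (x ⊕ 5/2) ⊗ (x ⊕ 5/2) ⊗ (x ⊕ 5)
Answer: roots = -4 (mult 2), 5/2 (mult 2), 5 (mult 1)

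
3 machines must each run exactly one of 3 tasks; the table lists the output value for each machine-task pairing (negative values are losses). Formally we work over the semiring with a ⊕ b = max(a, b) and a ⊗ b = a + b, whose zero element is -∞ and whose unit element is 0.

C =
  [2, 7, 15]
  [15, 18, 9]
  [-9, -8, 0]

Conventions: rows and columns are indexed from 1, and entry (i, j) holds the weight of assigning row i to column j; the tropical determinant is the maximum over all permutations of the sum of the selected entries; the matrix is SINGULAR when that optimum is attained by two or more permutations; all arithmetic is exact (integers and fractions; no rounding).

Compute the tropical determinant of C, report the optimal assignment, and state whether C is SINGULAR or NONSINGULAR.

σ = (1, 2, 3): 2 + 18 + 0 = 20
σ = (1, 3, 2): 2 + 9 + (-8) = 3
σ = (2, 1, 3): 7 + 15 + 0 = 22
σ = (2, 3, 1): 7 + 9 + (-9) = 7
σ = (3, 1, 2): 15 + 15 + (-8) = 22
σ = (3, 2, 1): 15 + 18 + (-9) = 24
Optimal value attained by: σ = (3, 2, 1).
Answer: det⊕(C) = 24; verdict: NONSINGULAR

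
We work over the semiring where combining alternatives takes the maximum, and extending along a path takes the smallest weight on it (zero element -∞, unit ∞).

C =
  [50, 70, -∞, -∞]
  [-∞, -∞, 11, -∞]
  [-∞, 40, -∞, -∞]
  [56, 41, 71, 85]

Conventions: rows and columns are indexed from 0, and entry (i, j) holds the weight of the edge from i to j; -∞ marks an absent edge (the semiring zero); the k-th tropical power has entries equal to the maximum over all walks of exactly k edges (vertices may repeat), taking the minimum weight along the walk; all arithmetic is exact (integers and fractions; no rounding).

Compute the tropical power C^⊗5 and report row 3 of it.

C^⊗2:
  [50, 50, 11, -∞]
  [-∞, 11, -∞, -∞]
  [-∞, -∞, 11, -∞]
  [56, 56, 71, 85]
C^⊗3:
  [50, 50, 11, -∞]
  [-∞, -∞, 11, -∞]
  [-∞, 11, -∞, -∞]
  [56, 56, 71, 85]
C^⊗4:
  [50, 50, 11, -∞]
  [-∞, 11, -∞, -∞]
  [-∞, -∞, 11, -∞]
  [56, 56, 71, 85]
C^⊗5:
  [50, 50, 11, -∞]
  [-∞, -∞, 11, -∞]
  [-∞, 11, -∞, -∞]
  [56, 56, 71, 85]
Answer: row 3 of C^⊗5 = [56, 56, 71, 85]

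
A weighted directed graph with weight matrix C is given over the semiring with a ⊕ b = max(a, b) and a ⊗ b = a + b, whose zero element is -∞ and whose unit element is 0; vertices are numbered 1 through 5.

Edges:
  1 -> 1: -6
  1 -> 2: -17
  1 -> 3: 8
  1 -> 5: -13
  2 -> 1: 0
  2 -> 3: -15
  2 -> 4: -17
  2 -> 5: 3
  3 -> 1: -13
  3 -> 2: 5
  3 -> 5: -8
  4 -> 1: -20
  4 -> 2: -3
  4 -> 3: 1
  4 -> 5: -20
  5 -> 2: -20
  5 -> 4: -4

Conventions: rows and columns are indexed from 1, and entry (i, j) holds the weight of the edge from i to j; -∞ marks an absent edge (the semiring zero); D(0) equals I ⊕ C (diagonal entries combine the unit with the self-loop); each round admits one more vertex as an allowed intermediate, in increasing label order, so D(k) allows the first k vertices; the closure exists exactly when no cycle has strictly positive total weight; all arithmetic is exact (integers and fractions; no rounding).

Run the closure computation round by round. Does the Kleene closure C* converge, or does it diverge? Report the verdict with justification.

D(0):
  [0, -17, 8, -∞, -13]
  [0, 0, -15, -17, 3]
  [-13, 5, 0, -∞, -8]
  [-20, -3, 1, 0, -20]
  [-∞, -20, -∞, -4, 0]
D(1):
  [0, -17, 8, -∞, -13]
  [0, 0, 8, -17, 3]
  [-13, 5, 0, -∞, -8]
  [-20, -3, 1, 0, -20]
  [-∞, -20, -∞, -4, 0]
Detection: at round 2, diagonal entry (3, 3) turns strictly positive.
Key observation: the cycle 3->2->1->3 has total weight 5 + 0 + 8, which is strictly positive.
Answer: DIVERGES — positive cycle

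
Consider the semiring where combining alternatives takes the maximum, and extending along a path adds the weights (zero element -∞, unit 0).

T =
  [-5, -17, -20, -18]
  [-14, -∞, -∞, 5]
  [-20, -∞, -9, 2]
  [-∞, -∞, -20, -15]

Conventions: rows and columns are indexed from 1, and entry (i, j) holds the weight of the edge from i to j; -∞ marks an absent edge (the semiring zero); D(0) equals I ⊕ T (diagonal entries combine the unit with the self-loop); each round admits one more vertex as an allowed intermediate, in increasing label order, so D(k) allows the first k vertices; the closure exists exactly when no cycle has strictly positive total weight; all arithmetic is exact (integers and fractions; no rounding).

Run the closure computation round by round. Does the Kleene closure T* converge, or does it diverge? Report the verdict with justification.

D(0):
  [0, -17, -20, -18]
  [-14, 0, -∞, 5]
  [-20, -∞, 0, 2]
  [-∞, -∞, -20, 0]
D(1):
  [0, -17, -20, -18]
  [-14, 0, -34, 5]
  [-20, -37, 0, 2]
  [-∞, -∞, -20, 0]
D(2):
  [0, -17, -20, -12]
  [-14, 0, -34, 5]
  [-20, -37, 0, 2]
  [-∞, -∞, -20, 0]
D(3):
  [0, -17, -20, -12]
  [-14, 0, -34, 5]
  [-20, -37, 0, 2]
  [-40, -57, -20, 0]
D(4):
  [0, -17, -20, -12]
  [-14, 0, -15, 5]
  [-20, -37, 0, 2]
  [-40, -57, -20, 0]
Key observation: every diagonal entry stays at the unit through all rounds, so no improving cycle exists.
Answer: CONVERGES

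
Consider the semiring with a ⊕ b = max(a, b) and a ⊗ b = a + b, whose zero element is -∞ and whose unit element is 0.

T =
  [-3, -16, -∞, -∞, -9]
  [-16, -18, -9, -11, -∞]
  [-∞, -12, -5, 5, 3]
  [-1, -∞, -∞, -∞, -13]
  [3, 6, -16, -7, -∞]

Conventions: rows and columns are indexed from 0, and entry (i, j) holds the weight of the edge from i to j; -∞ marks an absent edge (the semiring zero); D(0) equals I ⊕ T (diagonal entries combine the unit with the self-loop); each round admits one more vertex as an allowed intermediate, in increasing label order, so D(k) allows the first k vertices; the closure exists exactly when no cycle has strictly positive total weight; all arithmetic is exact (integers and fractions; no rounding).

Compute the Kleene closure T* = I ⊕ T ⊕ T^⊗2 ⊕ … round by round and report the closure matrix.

D(0):
  [0, -16, -∞, -∞, -9]
  [-16, 0, -9, -11, -∞]
  [-∞, -12, 0, 5, 3]
  [-1, -∞, -∞, 0, -13]
  [3, 6, -16, -7, 0]
D(1):
  [0, -16, -∞, -∞, -9]
  [-16, 0, -9, -11, -25]
  [-∞, -12, 0, 5, 3]
  [-1, -17, -∞, 0, -10]
  [3, 6, -16, -7, 0]
D(2):
  [0, -16, -25, -27, -9]
  [-16, 0, -9, -11, -25]
  [-28, -12, 0, 5, 3]
  [-1, -17, -26, 0, -10]
  [3, 6, -3, -5, 0]
D(3):
  [0, -16, -25, -20, -9]
  [-16, 0, -9, -4, -6]
  [-28, -12, 0, 5, 3]
  [-1, -17, -26, 0, -10]
  [3, 6, -3, 2, 0]
D(4):
  [0, -16, -25, -20, -9]
  [-5, 0, -9, -4, -6]
  [4, -12, 0, 5, 3]
  [-1, -17, -26, 0, -10]
  [3, 6, -3, 2, 0]
D(5):
  [0, -3, -12, -7, -9]
  [-3, 0, -9, -4, -6]
  [6, 9, 0, 5, 3]
  [-1, -4, -13, 0, -10]
  [3, 6, -3, 2, 0]
Answer: T* = [[0, -3, -12, -7, -9], [-3, 0, -9, -4, -6], [6, 9, 0, 5, 3], [-1, -4, -13, 0, -10], [3, 6, -3, 2, 0]]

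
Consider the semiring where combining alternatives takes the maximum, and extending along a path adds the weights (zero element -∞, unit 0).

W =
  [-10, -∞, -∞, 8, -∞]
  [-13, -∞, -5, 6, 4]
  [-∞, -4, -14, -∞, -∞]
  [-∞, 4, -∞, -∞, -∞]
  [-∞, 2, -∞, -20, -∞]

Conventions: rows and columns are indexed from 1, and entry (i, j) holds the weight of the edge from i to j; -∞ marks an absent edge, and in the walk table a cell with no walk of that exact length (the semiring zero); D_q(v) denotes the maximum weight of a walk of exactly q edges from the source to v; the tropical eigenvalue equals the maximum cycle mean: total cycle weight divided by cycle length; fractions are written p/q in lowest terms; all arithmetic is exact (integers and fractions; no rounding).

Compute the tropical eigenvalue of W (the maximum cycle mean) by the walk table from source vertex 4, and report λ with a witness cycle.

q=0: [-∞, -∞, -∞, 0, -∞]
q=1: [-∞, 4, -∞, -∞, -∞]
q=2: [-9, -∞, -1, 10, 8]
q=3: [-19, 14, -15, -1, -∞]
q=4: [1, 3, 9, 20, 18]
q=5: [-9, 24, -2, 9, 7]
Optimal cycle mean attained by: cycle 2->4->2, total 6 + 4, length 2.
Answer: λ = 5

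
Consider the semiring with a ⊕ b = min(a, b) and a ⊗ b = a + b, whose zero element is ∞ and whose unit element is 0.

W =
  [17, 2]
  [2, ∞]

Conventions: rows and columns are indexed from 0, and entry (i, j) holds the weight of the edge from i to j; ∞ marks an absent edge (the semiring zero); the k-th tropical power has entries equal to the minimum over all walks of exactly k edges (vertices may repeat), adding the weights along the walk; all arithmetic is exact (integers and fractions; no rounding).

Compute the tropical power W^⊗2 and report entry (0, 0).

W^⊗2:
  [4, 19]
  [19, 4]
Key observation: the optimum is the walk 0->1->0, with weight 2 + 2 = 4.
Optimal value attained by: walk 0->1->0.
Answer: (W^⊗2)[0][0] = 4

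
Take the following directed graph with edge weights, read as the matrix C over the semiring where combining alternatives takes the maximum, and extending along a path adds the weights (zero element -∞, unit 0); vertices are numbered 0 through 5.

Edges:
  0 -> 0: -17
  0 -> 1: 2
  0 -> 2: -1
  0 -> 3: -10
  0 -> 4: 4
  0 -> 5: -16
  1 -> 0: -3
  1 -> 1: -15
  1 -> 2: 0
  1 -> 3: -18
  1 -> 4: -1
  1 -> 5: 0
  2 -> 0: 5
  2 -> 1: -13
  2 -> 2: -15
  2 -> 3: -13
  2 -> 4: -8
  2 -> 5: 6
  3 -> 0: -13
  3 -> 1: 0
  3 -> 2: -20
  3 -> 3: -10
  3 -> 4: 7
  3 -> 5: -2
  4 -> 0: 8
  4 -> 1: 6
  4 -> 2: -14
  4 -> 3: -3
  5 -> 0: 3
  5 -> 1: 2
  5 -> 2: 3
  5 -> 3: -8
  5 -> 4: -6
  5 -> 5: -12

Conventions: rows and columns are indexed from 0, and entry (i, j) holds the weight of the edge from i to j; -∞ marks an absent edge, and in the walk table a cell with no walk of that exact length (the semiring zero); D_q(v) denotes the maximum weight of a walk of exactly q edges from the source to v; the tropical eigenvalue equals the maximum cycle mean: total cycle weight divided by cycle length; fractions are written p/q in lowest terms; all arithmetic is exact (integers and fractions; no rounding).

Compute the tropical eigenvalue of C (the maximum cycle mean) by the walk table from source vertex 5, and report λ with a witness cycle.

q=0: [-∞, -∞, -∞, -∞, -∞, 0]
q=1: [3, 2, 3, -8, -6, -12]
q=2: [8, 5, 2, -7, 7, 9]
q=3: [15, 13, 12, 4, 12, 8]
q=4: [20, 18, 14, 9, 19, 18]
q=5: [27, 25, 21, 16, 24, 20]
q=6: [32, 30, 26, 21, 31, 27]
Optimal cycle mean attained by: cycle 0->4->0, total 4 + 8, length 2.
Answer: λ = 6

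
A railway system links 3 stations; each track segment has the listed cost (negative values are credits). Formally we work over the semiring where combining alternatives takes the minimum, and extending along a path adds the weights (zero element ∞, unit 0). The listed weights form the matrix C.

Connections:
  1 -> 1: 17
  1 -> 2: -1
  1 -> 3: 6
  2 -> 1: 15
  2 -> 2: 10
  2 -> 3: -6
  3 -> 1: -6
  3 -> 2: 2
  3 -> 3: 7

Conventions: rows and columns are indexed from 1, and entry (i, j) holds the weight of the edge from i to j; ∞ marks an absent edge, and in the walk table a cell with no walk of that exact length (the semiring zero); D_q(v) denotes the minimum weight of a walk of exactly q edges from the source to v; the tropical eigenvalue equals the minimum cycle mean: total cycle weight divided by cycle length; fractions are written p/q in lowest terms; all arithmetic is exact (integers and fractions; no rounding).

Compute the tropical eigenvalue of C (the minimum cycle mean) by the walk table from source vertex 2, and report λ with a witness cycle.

q=0: [∞, 0, ∞]
q=1: [15, 10, -6]
q=2: [-12, -4, 1]
q=3: [-5, -13, -10]
Optimal cycle mean attained by: cycle 1->2->3->1, total (-1) + (-6) + (-6), length 3.
Answer: λ = -13/3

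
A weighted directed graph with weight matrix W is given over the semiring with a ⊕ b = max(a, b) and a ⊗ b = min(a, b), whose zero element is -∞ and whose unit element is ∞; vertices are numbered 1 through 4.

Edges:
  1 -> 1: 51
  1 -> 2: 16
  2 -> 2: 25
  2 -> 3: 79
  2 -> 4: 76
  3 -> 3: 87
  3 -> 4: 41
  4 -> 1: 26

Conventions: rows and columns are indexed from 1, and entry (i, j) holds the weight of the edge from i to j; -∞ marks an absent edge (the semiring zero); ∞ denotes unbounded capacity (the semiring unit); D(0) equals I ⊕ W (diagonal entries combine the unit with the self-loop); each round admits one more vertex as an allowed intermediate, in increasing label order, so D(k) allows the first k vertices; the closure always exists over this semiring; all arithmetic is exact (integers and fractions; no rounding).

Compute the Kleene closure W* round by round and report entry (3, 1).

D(0):
  [∞, 16, -∞, -∞]
  [-∞, ∞, 79, 76]
  [-∞, -∞, ∞, 41]
  [26, -∞, -∞, ∞]
D(1):
  [∞, 16, -∞, -∞]
  [-∞, ∞, 79, 76]
  [-∞, -∞, ∞, 41]
  [26, 16, -∞, ∞]
D(2):
  [∞, 16, 16, 16]
  [-∞, ∞, 79, 76]
  [-∞, -∞, ∞, 41]
  [26, 16, 16, ∞]
D(3):
  [∞, 16, 16, 16]
  [-∞, ∞, 79, 76]
  [-∞, -∞, ∞, 41]
  [26, 16, 16, ∞]
D(4):
  [∞, 16, 16, 16]
  [26, ∞, 79, 76]
  [26, 16, ∞, 41]
  [26, 16, 16, ∞]
Answer: W*[3][1] = 26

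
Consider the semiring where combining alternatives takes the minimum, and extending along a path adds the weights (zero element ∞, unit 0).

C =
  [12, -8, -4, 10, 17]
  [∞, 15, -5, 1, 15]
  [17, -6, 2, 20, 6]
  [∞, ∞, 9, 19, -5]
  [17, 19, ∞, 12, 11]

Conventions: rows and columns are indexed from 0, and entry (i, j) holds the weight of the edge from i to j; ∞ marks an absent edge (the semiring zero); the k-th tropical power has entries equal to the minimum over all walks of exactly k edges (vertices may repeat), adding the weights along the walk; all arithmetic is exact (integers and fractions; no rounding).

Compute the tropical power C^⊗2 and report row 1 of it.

C^⊗2:
  [13, -10, -13, -7, 2]
  [12, -11, -3, 15, -4]
  [19, -4, -11, -5, 8]
  [12, 3, 11, 7, 6]
  [28, 9, 13, 20, 7]
Answer: row 1 of C^⊗2 = [12, -11, -3, 15, -4]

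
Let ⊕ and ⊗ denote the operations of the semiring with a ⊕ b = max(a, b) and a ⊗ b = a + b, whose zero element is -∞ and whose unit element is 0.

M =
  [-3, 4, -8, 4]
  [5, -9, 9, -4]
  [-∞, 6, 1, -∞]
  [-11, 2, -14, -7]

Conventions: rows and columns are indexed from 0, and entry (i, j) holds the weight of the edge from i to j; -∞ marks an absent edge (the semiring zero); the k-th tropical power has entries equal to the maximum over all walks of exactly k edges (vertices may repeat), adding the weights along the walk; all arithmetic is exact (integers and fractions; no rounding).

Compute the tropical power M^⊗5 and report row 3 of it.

M^⊗2:
  [9, 6, 13, 1]
  [2, 15, 10, 9]
  [11, 7, 15, 2]
  [7, -5, 11, -2]
M^⊗3:
  [11, 19, 15, 13]
  [20, 16, 24, 11]
  [12, 21, 16, 15]
  [4, 17, 12, 11]
M^⊗4:
  [24, 21, 28, 15]
  [21, 30, 25, 24]
  [26, 22, 30, 17]
  [22, 18, 26, 13]
M^⊗5:
  [26, 34, 30, 28]
  [35, 31, 39, 26]
  [27, 36, 31, 30]
  [23, 32, 27, 26]
Answer: row 3 of M^⊗5 = [23, 32, 27, 26]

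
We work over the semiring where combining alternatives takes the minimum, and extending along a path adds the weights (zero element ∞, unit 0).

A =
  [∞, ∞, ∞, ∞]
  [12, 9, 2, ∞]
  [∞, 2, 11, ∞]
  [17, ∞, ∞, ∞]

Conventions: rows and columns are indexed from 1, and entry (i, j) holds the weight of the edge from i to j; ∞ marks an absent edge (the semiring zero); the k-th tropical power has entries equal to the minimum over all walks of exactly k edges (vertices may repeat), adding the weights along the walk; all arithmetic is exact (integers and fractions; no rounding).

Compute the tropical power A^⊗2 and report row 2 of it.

A^⊗2:
  [∞, ∞, ∞, ∞]
  [21, 4, 11, ∞]
  [14, 11, 4, ∞]
  [∞, ∞, ∞, ∞]
Answer: row 2 of A^⊗2 = [21, 4, 11, ∞]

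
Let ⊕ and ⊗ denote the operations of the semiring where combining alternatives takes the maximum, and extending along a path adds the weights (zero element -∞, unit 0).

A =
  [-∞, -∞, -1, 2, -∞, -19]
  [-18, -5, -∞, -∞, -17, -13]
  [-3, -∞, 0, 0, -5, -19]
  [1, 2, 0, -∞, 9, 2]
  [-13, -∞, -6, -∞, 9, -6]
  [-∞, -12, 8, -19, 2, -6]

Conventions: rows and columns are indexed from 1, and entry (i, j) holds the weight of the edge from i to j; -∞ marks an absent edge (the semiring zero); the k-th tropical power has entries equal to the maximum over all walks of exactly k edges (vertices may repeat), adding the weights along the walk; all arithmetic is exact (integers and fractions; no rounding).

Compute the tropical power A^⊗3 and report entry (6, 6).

A^⊗2:
  [3, 4, 2, -1, 11, 4]
  [-23, -10, -5, -16, -8, -18]
  [1, 2, 0, 0, 9, 2]
  [-3, -3, 10, 3, 18, 3]
  [-4, -18, 3, -6, 18, 3]
  [5, -17, 8, 8, 11, -4]
A^⊗3:
  [0, 1, 12, 5, 20, 5]
  [-8, -14, -5, -5, 1, -14]
  [1, 2, 10, 3, 18, 3]
  [7, 5, 12, 10, 27, 12]
  [5, -4, 12, 3, 27, 12]
  [9, 10, 8, 8, 20, 10]
Key observation: the optimum is the walk 6->3->4->6, with weight 8 + 0 + 2 = 10.
Optimal value attained by: walk 6->3->4->6.
Answer: (A^⊗3)[6][6] = 10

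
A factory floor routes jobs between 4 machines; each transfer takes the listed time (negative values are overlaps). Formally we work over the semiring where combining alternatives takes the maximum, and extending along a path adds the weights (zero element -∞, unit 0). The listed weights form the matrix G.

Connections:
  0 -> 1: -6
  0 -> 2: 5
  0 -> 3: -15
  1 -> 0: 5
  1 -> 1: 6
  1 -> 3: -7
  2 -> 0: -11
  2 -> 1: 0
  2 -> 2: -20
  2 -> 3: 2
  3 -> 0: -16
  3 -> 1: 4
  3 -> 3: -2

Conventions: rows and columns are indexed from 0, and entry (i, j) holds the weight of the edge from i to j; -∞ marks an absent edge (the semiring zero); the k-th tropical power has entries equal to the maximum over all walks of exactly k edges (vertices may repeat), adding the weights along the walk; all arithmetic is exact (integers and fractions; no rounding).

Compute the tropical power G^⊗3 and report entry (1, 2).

G^⊗2:
  [-1, 5, -15, 7]
  [11, 12, 10, -1]
  [5, 6, -6, 0]
  [9, 10, -11, -3]
G^⊗3:
  [10, 11, 4, 5]
  [17, 18, 16, 12]
  [11, 12, 10, -1]
  [15, 16, 14, 3]
Key observation: the optimum is the walk 1->1->0->2, with weight 6 + 5 + 5 = 16.
Optimal value attained by: walk 1->1->0->2.
Answer: (G^⊗3)[1][2] = 16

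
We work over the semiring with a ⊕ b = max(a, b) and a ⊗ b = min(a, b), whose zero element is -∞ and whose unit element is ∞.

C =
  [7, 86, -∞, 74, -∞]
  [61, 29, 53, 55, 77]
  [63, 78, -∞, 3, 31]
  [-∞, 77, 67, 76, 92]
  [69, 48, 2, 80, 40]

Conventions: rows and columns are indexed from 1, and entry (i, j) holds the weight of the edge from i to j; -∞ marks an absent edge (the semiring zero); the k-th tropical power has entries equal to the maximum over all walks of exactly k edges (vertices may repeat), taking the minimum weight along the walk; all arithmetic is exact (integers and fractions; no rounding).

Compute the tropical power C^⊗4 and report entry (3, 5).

C^⊗2:
  [61, 74, 67, 74, 77]
  [69, 61, 55, 77, 55]
  [61, 63, 53, 63, 77]
  [69, 76, 67, 80, 77]
  [48, 77, 67, 76, 80]
C^⊗3:
  [69, 74, 67, 77, 74]
  [61, 77, 67, 76, 77]
  [69, 63, 63, 77, 63]
  [69, 77, 67, 77, 80]
  [69, 76, 67, 80, 77]
C^⊗4:
  [69, 77, 67, 76, 77]
  [69, 76, 67, 77, 77]
  [63, 77, 67, 76, 77]
  [69, 77, 67, 80, 77]
  [69, 77, 67, 77, 80]
Key observation: the optimum is the walk 3->2->5->4->5, with weight 78 min 77 min 80 min 92 = 77.
Optimal value attained by: walk 3->2->5->4->5.
Answer: (C^⊗4)[3][5] = 77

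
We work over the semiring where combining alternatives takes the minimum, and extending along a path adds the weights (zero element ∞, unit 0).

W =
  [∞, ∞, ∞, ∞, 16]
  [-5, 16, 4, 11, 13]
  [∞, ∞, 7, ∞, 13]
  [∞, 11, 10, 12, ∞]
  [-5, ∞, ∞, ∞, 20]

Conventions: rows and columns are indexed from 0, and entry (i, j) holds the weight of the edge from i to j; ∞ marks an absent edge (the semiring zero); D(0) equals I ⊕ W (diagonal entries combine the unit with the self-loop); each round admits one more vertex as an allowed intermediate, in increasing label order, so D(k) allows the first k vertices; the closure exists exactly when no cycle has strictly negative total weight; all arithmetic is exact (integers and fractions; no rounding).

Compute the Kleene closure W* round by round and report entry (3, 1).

D(0):
  [0, ∞, ∞, ∞, 16]
  [-5, 0, 4, 11, 13]
  [∞, ∞, 0, ∞, 13]
  [∞, 11, 10, 0, ∞]
  [-5, ∞, ∞, ∞, 0]
D(1):
  [0, ∞, ∞, ∞, 16]
  [-5, 0, 4, 11, 11]
  [∞, ∞, 0, ∞, 13]
  [∞, 11, 10, 0, ∞]
  [-5, ∞, ∞, ∞, 0]
D(2):
  [0, ∞, ∞, ∞, 16]
  [-5, 0, 4, 11, 11]
  [∞, ∞, 0, ∞, 13]
  [6, 11, 10, 0, 22]
  [-5, ∞, ∞, ∞, 0]
D(3):
  [0, ∞, ∞, ∞, 16]
  [-5, 0, 4, 11, 11]
  [∞, ∞, 0, ∞, 13]
  [6, 11, 10, 0, 22]
  [-5, ∞, ∞, ∞, 0]
D(4):
  [0, ∞, ∞, ∞, 16]
  [-5, 0, 4, 11, 11]
  [∞, ∞, 0, ∞, 13]
  [6, 11, 10, 0, 22]
  [-5, ∞, ∞, ∞, 0]
D(5):
  [0, ∞, ∞, ∞, 16]
  [-5, 0, 4, 11, 11]
  [8, ∞, 0, ∞, 13]
  [6, 11, 10, 0, 22]
  [-5, ∞, ∞, ∞, 0]
Answer: W*[3][1] = 11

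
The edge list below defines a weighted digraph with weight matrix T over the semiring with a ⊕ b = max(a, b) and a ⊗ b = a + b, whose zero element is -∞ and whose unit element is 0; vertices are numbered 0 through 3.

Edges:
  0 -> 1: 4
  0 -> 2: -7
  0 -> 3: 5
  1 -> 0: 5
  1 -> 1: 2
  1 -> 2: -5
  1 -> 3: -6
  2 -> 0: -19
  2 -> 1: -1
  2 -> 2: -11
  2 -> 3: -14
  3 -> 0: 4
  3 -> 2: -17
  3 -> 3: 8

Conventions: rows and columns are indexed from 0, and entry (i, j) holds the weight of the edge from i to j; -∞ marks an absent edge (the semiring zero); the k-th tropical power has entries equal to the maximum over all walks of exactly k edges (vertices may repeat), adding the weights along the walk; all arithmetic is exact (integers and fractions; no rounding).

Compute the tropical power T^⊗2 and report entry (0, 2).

T^⊗2:
  [9, 6, -1, 13]
  [7, 9, -2, 10]
  [4, 1, -6, -6]
  [12, 8, -3, 16]
Key observation: the optimum is the walk 0->1->2, with weight 4 + (-5) = -1.
Optimal value attained by: walk 0->1->2.
Answer: (T^⊗2)[0][2] = -1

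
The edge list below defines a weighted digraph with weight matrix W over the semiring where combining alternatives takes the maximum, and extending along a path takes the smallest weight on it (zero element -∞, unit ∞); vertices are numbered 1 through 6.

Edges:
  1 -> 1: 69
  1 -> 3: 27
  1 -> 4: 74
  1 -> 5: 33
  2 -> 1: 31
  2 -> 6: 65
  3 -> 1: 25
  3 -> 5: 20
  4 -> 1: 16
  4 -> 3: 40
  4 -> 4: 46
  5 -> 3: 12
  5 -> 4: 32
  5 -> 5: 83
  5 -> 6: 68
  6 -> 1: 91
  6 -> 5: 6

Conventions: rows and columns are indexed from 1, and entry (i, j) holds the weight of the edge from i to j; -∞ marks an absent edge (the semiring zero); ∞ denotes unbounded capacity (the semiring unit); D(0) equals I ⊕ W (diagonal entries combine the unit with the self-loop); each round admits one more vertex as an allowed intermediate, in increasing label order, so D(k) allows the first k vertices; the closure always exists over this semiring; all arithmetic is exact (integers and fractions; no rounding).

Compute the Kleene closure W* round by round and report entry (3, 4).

D(0):
  [∞, -∞, 27, 74, 33, -∞]
  [31, ∞, -∞, -∞, -∞, 65]
  [25, -∞, ∞, -∞, 20, -∞]
  [16, -∞, 40, ∞, -∞, -∞]
  [-∞, -∞, 12, 32, ∞, 68]
  [91, -∞, -∞, -∞, 6, ∞]
D(1):
  [∞, -∞, 27, 74, 33, -∞]
  [31, ∞, 27, 31, 31, 65]
  [25, -∞, ∞, 25, 25, -∞]
  [16, -∞, 40, ∞, 16, -∞]
  [-∞, -∞, 12, 32, ∞, 68]
  [91, -∞, 27, 74, 33, ∞]
D(2):
  [∞, -∞, 27, 74, 33, -∞]
  [31, ∞, 27, 31, 31, 65]
  [25, -∞, ∞, 25, 25, -∞]
  [16, -∞, 40, ∞, 16, -∞]
  [-∞, -∞, 12, 32, ∞, 68]
  [91, -∞, 27, 74, 33, ∞]
D(3):
  [∞, -∞, 27, 74, 33, -∞]
  [31, ∞, 27, 31, 31, 65]
  [25, -∞, ∞, 25, 25, -∞]
  [25, -∞, 40, ∞, 25, -∞]
  [12, -∞, 12, 32, ∞, 68]
  [91, -∞, 27, 74, 33, ∞]
D(4):
  [∞, -∞, 40, 74, 33, -∞]
  [31, ∞, 31, 31, 31, 65]
  [25, -∞, ∞, 25, 25, -∞]
  [25, -∞, 40, ∞, 25, -∞]
  [25, -∞, 32, 32, ∞, 68]
  [91, -∞, 40, 74, 33, ∞]
D(5):
  [∞, -∞, 40, 74, 33, 33]
  [31, ∞, 31, 31, 31, 65]
  [25, -∞, ∞, 25, 25, 25]
  [25, -∞, 40, ∞, 25, 25]
  [25, -∞, 32, 32, ∞, 68]
  [91, -∞, 40, 74, 33, ∞]
D(6):
  [∞, -∞, 40, 74, 33, 33]
  [65, ∞, 40, 65, 33, 65]
  [25, -∞, ∞, 25, 25, 25]
  [25, -∞, 40, ∞, 25, 25]
  [68, -∞, 40, 68, ∞, 68]
  [91, -∞, 40, 74, 33, ∞]
Answer: W*[3][4] = 25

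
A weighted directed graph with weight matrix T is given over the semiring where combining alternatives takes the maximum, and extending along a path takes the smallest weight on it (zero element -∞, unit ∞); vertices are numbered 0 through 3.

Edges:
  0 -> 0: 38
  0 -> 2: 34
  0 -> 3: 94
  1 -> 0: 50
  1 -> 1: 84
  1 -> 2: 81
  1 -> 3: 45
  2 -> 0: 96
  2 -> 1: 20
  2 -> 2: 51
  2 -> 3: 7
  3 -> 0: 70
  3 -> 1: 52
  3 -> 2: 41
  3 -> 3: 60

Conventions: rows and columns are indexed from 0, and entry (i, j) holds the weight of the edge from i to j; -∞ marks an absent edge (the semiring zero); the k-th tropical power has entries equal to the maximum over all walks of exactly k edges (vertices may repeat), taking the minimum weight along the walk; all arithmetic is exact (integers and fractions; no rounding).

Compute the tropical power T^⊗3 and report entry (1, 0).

T^⊗2:
  [70, 52, 41, 60]
  [81, 84, 81, 50]
  [51, 20, 51, 94]
  [60, 52, 52, 70]
T^⊗3:
  [60, 52, 52, 70]
  [81, 84, 81, 81]
  [70, 52, 51, 60]
  [70, 52, 52, 60]
Key observation: the optimum is the walk 1->1->2->0, with weight 84 min 81 min 96 = 81.
Optimal value attained by: walk 1->1->2->0.
Answer: (T^⊗3)[1][0] = 81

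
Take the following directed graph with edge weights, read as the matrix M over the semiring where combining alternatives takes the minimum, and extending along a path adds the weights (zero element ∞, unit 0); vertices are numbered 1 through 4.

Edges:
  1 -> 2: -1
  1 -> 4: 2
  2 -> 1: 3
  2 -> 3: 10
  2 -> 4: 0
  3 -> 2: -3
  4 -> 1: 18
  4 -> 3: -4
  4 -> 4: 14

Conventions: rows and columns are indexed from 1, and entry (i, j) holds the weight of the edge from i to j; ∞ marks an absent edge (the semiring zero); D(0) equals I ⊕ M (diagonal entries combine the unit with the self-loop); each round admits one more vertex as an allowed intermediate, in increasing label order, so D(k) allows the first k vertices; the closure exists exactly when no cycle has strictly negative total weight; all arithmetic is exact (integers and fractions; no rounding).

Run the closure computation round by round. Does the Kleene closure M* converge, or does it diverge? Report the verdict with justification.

D(0):
  [0, -1, ∞, 2]
  [3, 0, 10, 0]
  [∞, -3, 0, ∞]
  [18, ∞, -4, 0]
D(1):
  [0, -1, ∞, 2]
  [3, 0, 10, 0]
  [∞, -3, 0, ∞]
  [18, 17, -4, 0]
D(2):
  [0, -1, 9, -1]
  [3, 0, 10, 0]
  [0, -3, 0, -3]
  [18, 17, -4, 0]
Detection: at round 3, diagonal entry (4, 4) turns strictly negative.
Key observation: the cycle 4->3->2->1->4 has total weight (-4) + (-3) + 3 + 2, which is strictly negative.
Answer: DIVERGES — negative cycle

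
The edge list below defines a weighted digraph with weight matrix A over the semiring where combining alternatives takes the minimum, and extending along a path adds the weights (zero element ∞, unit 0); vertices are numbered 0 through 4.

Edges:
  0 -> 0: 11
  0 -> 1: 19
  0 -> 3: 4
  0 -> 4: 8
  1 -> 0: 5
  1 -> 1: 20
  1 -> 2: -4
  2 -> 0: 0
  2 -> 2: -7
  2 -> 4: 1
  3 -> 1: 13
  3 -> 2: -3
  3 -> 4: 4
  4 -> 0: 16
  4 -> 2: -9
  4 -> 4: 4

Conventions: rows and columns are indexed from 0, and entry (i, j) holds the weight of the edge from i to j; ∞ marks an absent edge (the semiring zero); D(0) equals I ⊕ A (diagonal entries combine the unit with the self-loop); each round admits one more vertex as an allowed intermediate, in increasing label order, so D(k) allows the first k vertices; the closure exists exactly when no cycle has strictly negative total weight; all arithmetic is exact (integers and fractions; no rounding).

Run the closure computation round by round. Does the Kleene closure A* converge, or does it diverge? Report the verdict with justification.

Detection: at round 0, diagonal entry (2, 2) turns strictly negative.
Key observation: the cycle 2->2 has total weight (-7), which is strictly negative.
Answer: DIVERGES — negative cycle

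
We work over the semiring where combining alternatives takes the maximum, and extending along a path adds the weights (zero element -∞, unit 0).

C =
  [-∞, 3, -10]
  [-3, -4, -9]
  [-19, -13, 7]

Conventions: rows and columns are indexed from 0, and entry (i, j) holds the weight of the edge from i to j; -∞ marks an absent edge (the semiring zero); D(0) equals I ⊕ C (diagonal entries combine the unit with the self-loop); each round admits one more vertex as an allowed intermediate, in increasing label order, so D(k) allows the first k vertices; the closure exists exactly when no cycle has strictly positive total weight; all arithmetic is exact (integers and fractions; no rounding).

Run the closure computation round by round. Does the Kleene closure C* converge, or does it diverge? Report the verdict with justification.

Detection: at round 0, diagonal entry (2, 2) turns strictly positive.
Key observation: the cycle 2->2 has total weight 7, which is strictly positive.
Answer: DIVERGES — positive cycle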